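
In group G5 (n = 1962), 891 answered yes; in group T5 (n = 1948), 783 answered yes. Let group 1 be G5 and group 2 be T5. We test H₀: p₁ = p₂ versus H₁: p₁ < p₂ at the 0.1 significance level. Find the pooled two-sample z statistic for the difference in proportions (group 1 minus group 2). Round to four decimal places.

p̂₁ = 891/1962 ≈ 0.454128, p̂₂ = 783/1948 ≈ 0.401951.
Pooled p̂ = (891+783)/(1962+1948) = 1674/3910 = 0.428133.
SE = √(p̂(1−p̂)(1/n₁+1/n₂)) = √(0.428133·0.571867·0.00102303) = √(0.000250474) = 0.015826.
z = (0.454128 − 0.401951)/0.015826 = 0.052177/0.015826 = 3.2969.
p-value = P(Z < 3.297) ≈ 0.9995, so at α = 0.1 we fail to reject H₀.

z = 3.2969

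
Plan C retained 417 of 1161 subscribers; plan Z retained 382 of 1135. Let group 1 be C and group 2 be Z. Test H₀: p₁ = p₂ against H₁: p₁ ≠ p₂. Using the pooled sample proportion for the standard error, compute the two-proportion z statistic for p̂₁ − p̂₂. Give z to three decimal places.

z = 1.137

p̂₁ = 417/1161 ≈ 0.35917, p̂₂ = 382/1135 ≈ 0.33656.
Pooled p̂ = (417+382)/(1161+1135) = 799/2296 = 0.34800.
SE = √(p̂(1−p̂)(1/n₁+1/n₂)) = √(0.34800·0.65200·0.00174238) = √(0.000395338) = 0.01988.
z = (0.35917 − 0.33656)/0.01988 = 0.02261/0.01988 = 1.137.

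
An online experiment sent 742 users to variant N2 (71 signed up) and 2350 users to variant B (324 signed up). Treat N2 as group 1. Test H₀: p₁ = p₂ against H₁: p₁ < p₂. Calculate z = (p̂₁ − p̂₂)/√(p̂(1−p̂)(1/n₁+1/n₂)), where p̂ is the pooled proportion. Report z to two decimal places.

p̂₁ = 71/742 ≈ 0.09569, p̂₂ = 324/2350 ≈ 0.13787.
Pooled p̂ = (71+324)/(742+2350) = 395/3092 = 0.12775.
SE = √(0.111429 × 0.00177324) = 0.01406.
z = (0.09569 − 0.13787)/0.01406 = -0.04218/0.01406 = -3.00.

z = -3.00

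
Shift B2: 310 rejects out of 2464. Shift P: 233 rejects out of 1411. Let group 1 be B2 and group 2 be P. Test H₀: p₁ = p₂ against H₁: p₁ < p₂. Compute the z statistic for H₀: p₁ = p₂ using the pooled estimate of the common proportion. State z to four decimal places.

z = -3.3929

p̂₁ = 310/2464 ≈ 0.1258117, p̂₂ = 233/1411 ≈ 0.1651311.
Pooled p̂ = (310+233)/(2464+1411) = 543/3875 = 0.1401290.
SE = √(p̂(1−p̂)(1/n₁+1/n₂)) = √(0.1401290·0.8598710·0.00111456) = √(0.000134297) = 0.0115886.
z = (0.1258117 − 0.1651311)/0.0115886 = -0.0393194/0.0115886 = -3.3929.
p-value = P(Z < -3.393) ≈ 0.0003.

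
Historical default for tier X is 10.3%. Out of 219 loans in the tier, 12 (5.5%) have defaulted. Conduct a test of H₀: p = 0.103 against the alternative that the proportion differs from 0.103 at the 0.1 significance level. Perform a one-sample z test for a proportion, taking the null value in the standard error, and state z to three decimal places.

p̂ = 12/219 = 0.05479.
Standard error under H₀: √(0.103×0.897/219) = 0.02054.
z = (0.05479 − 0.103)/0.02054 = -0.04821/0.02054 = -2.347.
p-value = 2·P(Z > 2.347) ≈ 0.0189, so at α = 0.1 we reject H₀.

z = -2.347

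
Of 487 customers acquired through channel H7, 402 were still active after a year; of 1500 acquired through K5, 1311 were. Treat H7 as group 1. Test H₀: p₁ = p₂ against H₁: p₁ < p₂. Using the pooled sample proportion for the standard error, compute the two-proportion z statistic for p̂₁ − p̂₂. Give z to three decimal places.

p̂₁ = 402/487 = 0.825462, p̂₂ = 1311/1500 = 0.874000.
Pooled p̂ = (402+1311)/(487+1500) = 1713/1987 = 0.862104.
SE = √(0.118881 × 0.00272005) = 0.017982.
z = (0.825462 − 0.874000)/0.017982 = -0.048538/0.017982 = -2.699.
p-value = P(Z < -2.699) ≈ 0.0035.

z = -2.699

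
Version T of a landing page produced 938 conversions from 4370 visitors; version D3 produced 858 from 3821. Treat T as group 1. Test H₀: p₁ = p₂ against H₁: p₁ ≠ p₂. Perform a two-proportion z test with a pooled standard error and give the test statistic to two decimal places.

p̂₁ = 938/4370 ≈ 0.2146, p̂₂ = 858/3821 ≈ 0.2245.
Pooled p̂ = (938+858)/(4370+3821) = 1796/8191 = 0.2193.
SE = √(0.171188 × 0.000490545) = 0.0092.
z = (0.2146 − 0.2245)/0.0092 = -0.0099/0.0092 = -1.08.

z = -1.08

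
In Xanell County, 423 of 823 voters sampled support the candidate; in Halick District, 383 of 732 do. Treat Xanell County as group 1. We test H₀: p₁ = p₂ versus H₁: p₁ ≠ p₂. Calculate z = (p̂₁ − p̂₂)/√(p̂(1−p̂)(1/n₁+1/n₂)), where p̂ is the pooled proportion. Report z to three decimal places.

p̂₁ = 423/823 ≈ 0.51397, p̂₂ = 383/732 ≈ 0.52322.
Pooled p̂ = (423+383)/(823+732) = 806/1555 = 0.51833.
SE = √(0.249664 × 0.00258119) = 0.02539.
z = (0.51397 − 0.52322)/0.02539 = -0.00925/0.02539 = -0.364.

z = -0.364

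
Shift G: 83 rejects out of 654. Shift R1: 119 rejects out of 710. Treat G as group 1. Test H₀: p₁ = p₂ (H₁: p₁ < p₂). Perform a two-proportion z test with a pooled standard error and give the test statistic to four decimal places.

z = -2.1139

p̂₁ = 83/654 = 0.126911, p̂₂ = 119/710 = 0.167606.
Pooled p̂ = (83+119)/(654+710) = 202/1364 = 0.148094.
SE = √(0.126162 × 0.0029375) = 0.019251.
z = (0.126911 − 0.167606)/0.019251 = -0.040695/0.019251 = -2.1139.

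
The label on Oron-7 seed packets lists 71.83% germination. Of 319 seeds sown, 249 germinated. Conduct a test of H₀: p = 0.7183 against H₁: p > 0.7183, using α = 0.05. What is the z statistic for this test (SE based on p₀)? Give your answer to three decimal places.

z = 2.472

p̂ = 249/319 = 0.78056.
Standard error under H₀: √(0.7183×0.2817/319) = 0.02519.
z = (0.78056 − 0.7183)/0.02519 = 0.06226/0.02519 = 2.472.
p-value = P(Z > 2.472) ≈ 0.0067. With α = 0.05, reject H₀.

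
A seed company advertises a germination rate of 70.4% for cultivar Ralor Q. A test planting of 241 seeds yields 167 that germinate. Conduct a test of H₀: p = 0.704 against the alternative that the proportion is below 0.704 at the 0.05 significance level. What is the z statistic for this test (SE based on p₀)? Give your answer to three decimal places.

p̂ = 167/241 = 0.69295.
Standard error under H₀: √(0.704×0.296/241) = 0.02941.
z = (0.69295 − 0.704)/0.02941 = -0.01105/0.02941 = -0.376.
p-value = P(Z < -0.376) ≈ 0.3535; since p > α = 0.05, fail to reject H₀.

z = -0.376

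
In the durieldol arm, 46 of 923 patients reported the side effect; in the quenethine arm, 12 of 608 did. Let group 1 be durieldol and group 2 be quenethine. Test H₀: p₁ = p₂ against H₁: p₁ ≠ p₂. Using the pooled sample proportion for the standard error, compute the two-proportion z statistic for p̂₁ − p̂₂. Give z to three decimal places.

z = 3.019

p̂₁ = 46/923 = 0.04984, p̂₂ = 12/608 = 0.01974.
Pooled p̂ = (46+12)/(923+608) = 58/1531 = 0.03788.
SE = √(0.0364486 × 0.00272816) = 0.00997.
z = (0.04984 − 0.01974)/0.00997 = 0.03010/0.00997 = 3.019.
p-value = 2·P(Z > 3.019) ≈ 0.0025.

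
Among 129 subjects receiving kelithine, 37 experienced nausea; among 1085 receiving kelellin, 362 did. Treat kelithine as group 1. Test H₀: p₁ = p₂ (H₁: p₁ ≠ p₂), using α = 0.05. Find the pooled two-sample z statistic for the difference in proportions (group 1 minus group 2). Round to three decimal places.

z = -1.070

p̂₁ = 37/129 ≈ 0.28682, p̂₂ = 362/1085 ≈ 0.33364.
Pooled p̂ = (37+362)/(129+1085) = 399/1214 = 0.32867.
SE = √(0.220645 × 0.0086736) = 0.04375.
z = (0.28682 − 0.33364)/0.04375 = -0.04682/0.04375 = -1.070.
p-value = 2·P(Z > 1.070) ≈ 0.2845; since p > α = 0.05, fail to reject H₀.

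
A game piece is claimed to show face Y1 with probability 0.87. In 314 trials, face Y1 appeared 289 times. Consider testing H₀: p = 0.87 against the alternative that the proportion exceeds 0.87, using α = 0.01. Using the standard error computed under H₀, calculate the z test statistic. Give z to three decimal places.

z = 2.655

p̂ = 289/314 = 0.920382.
SE = √(p₀(1−p₀)/n) = √(0.1131/314) = 0.018979.
z = (0.920382 − 0.87)/0.018979 = 0.050382/0.018979 = 2.655.
p-value = P(Z > 2.655) ≈ 0.0040, so at α = 0.01 we reject H₀.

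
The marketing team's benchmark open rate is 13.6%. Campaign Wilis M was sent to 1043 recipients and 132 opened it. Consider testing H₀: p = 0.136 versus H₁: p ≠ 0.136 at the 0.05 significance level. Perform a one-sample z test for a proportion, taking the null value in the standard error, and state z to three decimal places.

z = -0.890

p̂ = 132/1043 ≈ 0.12656.
SE = √(p₀(1−p₀)/n) = √(0.1175/1043) = 0.01061.
z = (0.12656 − 0.136)/0.01061 = -0.00944/0.01061 = -0.890.
Two-sided p-value ≈ 2·Φ(−0.890) = 0.3737; since p > α = 0.05, fail to reject H₀.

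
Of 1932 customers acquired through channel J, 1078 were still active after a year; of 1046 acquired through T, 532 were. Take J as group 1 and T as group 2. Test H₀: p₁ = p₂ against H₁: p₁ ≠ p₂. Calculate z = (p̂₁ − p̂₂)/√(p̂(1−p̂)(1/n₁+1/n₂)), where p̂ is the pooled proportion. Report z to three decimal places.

z = 2.581

p̂₁ = 1078/1932 = 0.55797, p̂₂ = 532/1046 = 0.50860.
Pooled p̂ = (1078+532)/(1932+1046) = 1610/2978 = 0.54063.
SE = √(p̂(1−p̂)(1/n₁+1/n₂)) = √(0.54063·0.45937·0.00147362) = √(0.000365973) = 0.01913.
z = (0.55797 − 0.50860)/0.01913 = 0.04937/0.01913 = 2.581.
Two-sided p-value ≈ 2·Φ(−2.581) = 0.0099.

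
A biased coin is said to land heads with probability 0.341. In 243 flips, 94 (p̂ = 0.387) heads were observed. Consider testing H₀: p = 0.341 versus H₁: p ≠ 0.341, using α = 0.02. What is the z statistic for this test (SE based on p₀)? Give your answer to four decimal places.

z = 1.5071

p̂ = 94/243 = 0.386831.
Standard error under H₀: √(0.341×0.659/243) = 0.030410.
z = (0.386831 − 0.341)/0.030410 = 0.045831/0.030410 = 1.5071.
p-value = 2·P(Z > 1.507) ≈ 0.1318. With α = 0.02, fail to reject H₀.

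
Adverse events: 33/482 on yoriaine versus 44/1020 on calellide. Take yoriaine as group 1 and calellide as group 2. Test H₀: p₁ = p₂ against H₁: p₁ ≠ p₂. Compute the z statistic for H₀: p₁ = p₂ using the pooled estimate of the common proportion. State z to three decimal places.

z = 2.078

p̂₁ = 33/482 = 0.068465, p̂₂ = 44/1020 = 0.043137.
Pooled p̂ = (33+44)/(482+1020) = 77/1502 = 0.051265.
SE = √(p̂(1−p̂)(1/n₁+1/n₂)) = √(0.051265·0.948735·0.00305508) = √(0.00014859) = 0.012190.
z = (0.068465 − 0.043137)/0.012190 = 0.025328/0.012190 = 2.078.
Two-sided p-value ≈ 2·Φ(−2.078) = 0.0377.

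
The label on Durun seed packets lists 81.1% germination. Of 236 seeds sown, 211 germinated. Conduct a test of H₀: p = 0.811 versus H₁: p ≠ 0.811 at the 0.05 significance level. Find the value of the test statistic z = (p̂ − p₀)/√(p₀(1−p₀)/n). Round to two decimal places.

z = 3.26

p̂ = 211/236 ≈ 0.8941.
Standard error under H₀: √(0.811×0.189/236) = 0.0255.
z = (0.8941 − 0.811)/0.0255 = 0.0831/0.0255 = 3.26.
p-value = 2·P(Z > 3.259) ≈ 0.0011; since p < α = 0.05, reject H₀.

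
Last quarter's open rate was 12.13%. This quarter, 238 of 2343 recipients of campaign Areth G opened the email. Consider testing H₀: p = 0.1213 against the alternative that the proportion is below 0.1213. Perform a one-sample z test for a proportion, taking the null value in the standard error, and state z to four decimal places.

p̂ = 238/2343 ≈ 0.1015792.
SE = √(p₀(1−p₀)/n) = √(0.10659/2343) = 0.0067447.
z = (0.1015792 − 0.1213)/0.0067447 = -0.0197208/0.0067447 = -2.9239.
p-value = P(Z < -2.924) ≈ 0.0017.

z = -2.9239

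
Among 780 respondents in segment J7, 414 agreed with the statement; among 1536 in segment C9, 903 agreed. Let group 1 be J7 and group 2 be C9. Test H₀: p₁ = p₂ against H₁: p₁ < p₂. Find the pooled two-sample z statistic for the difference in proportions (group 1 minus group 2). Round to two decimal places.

z = -2.62

p̂₁ = 414/780 ≈ 0.5308, p̂₂ = 903/1536 ≈ 0.5879.
Pooled p̂ = (414+903)/(780+1536) = 1317/2316 = 0.5687.
SE = √(p̂(1−p̂)(1/n₁+1/n₂)) = √(0.5687·0.4313·0.00193309) = √(0.000474162) = 0.0218.
z = (0.5308 − 0.5879)/0.0218 = -0.0571/0.0218 = -2.62.
p-value = P(Z < -2.623) ≈ 0.0044.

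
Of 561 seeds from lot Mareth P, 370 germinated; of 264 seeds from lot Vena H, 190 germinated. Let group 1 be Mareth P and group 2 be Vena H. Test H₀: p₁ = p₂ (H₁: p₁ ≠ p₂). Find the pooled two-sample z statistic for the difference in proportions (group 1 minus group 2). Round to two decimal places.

p̂₁ = 370/561 ≈ 0.65954, p̂₂ = 190/264 ≈ 0.71970.
Pooled p̂ = (370+190)/(561+264) = 560/825 = 0.67879.
SE = √(p̂(1−p̂)(1/n₁+1/n₂)) = √(0.67879·0.32121·0.00557041) = √(0.00121454) = 0.03485.
z = (0.65954 − 0.71970)/0.03485 = -0.06016/0.03485 = -1.73.
p-value = 2·P(Z > 1.726) ≈ 0.0843.

z = -1.73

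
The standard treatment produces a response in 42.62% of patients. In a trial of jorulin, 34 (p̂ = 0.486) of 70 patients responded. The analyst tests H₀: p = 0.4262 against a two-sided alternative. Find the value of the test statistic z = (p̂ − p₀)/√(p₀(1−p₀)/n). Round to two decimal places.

p̂ = 34/70 = 0.4857.
Standard error under H₀: √(0.4262×0.5738/70) = 0.0591.
z = (0.4857 − 0.4262)/0.0591 = 0.0595/0.0591 = 1.01.
Two-sided p-value ≈ 2·Φ(−1.007) = 0.3140.

z = 1.01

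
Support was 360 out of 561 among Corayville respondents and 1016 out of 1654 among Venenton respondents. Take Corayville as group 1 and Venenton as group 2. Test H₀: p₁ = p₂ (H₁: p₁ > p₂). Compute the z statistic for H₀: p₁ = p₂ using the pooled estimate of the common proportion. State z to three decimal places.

z = 1.158

p̂₁ = 360/561 ≈ 0.64171, p̂₂ = 1016/1654 ≈ 0.61427.
Pooled p̂ = (360+1016)/(561+1654) = 1376/2215 = 0.62122.
SE = √(0.235306 × 0.00238713) = 0.02370.
z = (0.64171 − 0.61427)/0.02370 = 0.02744/0.02370 = 1.158.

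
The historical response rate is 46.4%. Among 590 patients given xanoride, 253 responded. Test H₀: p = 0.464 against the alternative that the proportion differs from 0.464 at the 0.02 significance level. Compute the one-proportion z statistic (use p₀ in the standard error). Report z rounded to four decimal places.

p̂ = 253/590 ≈ 0.428814.
Under H₀, SE = √(0.464·0.536/590) = √(0.000421532) = 0.020531.
z = (0.428814 − 0.464)/0.020531 = -0.035186/0.020531 = -1.7138.
Two-sided p-value ≈ 2·Φ(−1.714) = 0.0866. With α = 0.02, fail to reject H₀.

z = -1.7138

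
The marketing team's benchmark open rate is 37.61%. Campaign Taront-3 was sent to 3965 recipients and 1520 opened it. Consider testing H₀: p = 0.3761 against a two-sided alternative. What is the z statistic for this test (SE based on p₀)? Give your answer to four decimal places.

p̂ = 1520/3965 ≈ 0.3833544.
SE = √(p₀(1−p₀)/n) = √(0.23465/3965) = 0.0076929.
z = (0.3833544 − 0.3761)/0.0076929 = 0.0072544/0.0076929 = 0.9430.
p-value = 2·P(Z > 0.943) ≈ 0.3457.

z = 0.9430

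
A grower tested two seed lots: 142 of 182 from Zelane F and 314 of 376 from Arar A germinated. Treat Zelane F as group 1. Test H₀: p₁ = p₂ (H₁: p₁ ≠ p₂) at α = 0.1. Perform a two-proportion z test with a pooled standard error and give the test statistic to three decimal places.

z = -1.573

p̂₁ = 142/182 = 0.78022, p̂₂ = 314/376 = 0.83511.
Pooled p̂ = (142+314)/(182+376) = 456/558 = 0.81720.
SE = √(p̂(1−p̂)(1/n₁+1/n₂)) = √(0.81720·0.18280·0.00815408) = √(0.00121807) = 0.03490.
z = (0.78022 − 0.83511)/0.03490 = -0.05489/0.03490 = -1.573.
Two-sided p-value ≈ 2·Φ(−1.573) = 0.1158; since p > α = 0.1, fail to reject H₀.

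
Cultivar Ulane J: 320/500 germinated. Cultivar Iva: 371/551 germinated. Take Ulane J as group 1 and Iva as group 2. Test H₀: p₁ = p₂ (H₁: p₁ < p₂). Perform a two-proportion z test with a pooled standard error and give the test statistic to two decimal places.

p̂₁ = 320/500 = 0.6400, p̂₂ = 371/551 = 0.6733.
Pooled p̂ = (320+371)/(500+551) = 691/1051 = 0.6575.
SE = √(p̂(1−p̂)(1/n₁+1/n₂)) = √(0.6575·0.3425·0.00381488) = √(0.000859125) = 0.0293.
z = (0.6400 − 0.6733)/0.0293 = -0.0333/0.0293 = -1.14.

z = -1.14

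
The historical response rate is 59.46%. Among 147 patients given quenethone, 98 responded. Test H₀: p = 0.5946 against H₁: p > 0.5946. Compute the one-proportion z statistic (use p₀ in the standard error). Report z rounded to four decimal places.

p̂ = 98/147 ≈ 0.666667.
Standard error under H₀: √(0.5946×0.4054/147) = 0.040494.
z = (0.666667 − 0.5946)/0.040494 = 0.072067/0.040494 = 1.7797.

z = 1.7797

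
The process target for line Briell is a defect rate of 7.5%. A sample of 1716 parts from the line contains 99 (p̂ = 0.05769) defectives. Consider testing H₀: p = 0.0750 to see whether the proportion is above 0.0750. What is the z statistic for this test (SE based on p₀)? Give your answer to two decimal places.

p̂ = 99/1716 ≈ 0.05769.
SE = √(p₀(1−p₀)/n) = √(0.069375/1716) = 0.00636.
z = (0.05769 − 0.075)/0.00636 = -0.01731/0.00636 = -2.72.
p-value = P(Z > -2.722) ≈ 0.9968.

z = -2.72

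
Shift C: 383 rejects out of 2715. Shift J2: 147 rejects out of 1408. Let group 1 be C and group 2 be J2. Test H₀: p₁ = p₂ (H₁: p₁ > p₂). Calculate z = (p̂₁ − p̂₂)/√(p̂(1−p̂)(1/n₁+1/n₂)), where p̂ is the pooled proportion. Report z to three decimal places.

p̂₁ = 383/2715 ≈ 0.141068, p̂₂ = 147/1408 ≈ 0.104403.
Pooled p̂ = (383+147)/(2715+1408) = 530/4123 = 0.128547.
SE = √(p̂(1−p̂)(1/n₁+1/n₂)) = √(0.128547·0.871453·0.00107855) = √(0.000120822) = 0.010992.
z = (0.141068 − 0.104403)/0.010992 = 0.036665/0.010992 = 3.336.
p-value = P(Z > 3.336) ≈ 0.0004.

z = 3.336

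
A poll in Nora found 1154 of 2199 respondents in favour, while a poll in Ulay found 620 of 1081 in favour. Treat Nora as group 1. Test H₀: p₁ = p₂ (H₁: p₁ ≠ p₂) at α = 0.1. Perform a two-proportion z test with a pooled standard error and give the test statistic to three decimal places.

z = -2.634

p̂₁ = 1154/2199 = 0.52478, p̂₂ = 620/1081 = 0.57354.
Pooled p̂ = (1154+620)/(2199+1081) = 1774/3280 = 0.54085.
SE = √(0.248331 × 0.00137982) = 0.01851.
z = (0.52478 − 0.57354)/0.01851 = -0.04876/0.01851 = -2.634.
Two-sided p-value ≈ 2·Φ(−2.634) = 0.0084. With α = 0.1, reject H₀.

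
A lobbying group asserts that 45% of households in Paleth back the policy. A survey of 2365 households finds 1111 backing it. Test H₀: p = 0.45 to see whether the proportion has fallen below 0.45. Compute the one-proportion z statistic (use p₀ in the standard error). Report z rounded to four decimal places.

p̂ = 1111/2365 ≈ 0.469767.
Standard error under H₀: √(0.45×0.55/2365) = 0.010230.
z = (0.469767 − 0.45)/0.010230 = 0.019767/0.010230 = 1.9323.
p-value = P(Z < 1.932) ≈ 0.9733.

z = 1.9323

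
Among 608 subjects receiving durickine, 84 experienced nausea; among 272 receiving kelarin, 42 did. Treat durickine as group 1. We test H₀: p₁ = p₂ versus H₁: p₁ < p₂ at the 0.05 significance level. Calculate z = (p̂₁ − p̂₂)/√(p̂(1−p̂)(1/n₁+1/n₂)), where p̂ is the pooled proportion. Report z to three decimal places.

z = -0.636

p̂₁ = 84/608 = 0.13816, p̂₂ = 42/272 = 0.15441.
Pooled p̂ = (84+42)/(608+272) = 126/880 = 0.14318.
SE = √(p̂(1−p̂)(1/n₁+1/n₂)) = √(0.14318·0.85682·0.00532121) = √(0.00065281) = 0.02555.
z = (0.13816 − 0.15441)/0.02555 = -0.01625/0.02555 = -0.636.
p-value = P(Z < -0.636) ≈ 0.2623; since p > α = 0.05, fail to reject H₀.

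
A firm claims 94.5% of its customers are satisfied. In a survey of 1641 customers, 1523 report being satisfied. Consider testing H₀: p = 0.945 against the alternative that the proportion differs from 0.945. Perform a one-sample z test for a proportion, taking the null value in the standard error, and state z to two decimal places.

p̂ = 1523/1641 ≈ 0.92809.
Standard error under H₀: √(0.945×0.055/1641) = 0.00563.
z = (0.92809 − 0.945)/0.00563 = -0.01691/0.00563 = -3.00.

z = -3.00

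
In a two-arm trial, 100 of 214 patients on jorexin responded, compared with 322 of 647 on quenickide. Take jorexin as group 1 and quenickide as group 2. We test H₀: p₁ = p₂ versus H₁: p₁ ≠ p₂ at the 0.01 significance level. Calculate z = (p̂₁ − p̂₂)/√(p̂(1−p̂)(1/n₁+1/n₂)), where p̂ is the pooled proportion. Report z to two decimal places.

z = -0.77

p̂₁ = 100/214 ≈ 0.4673, p̂₂ = 322/647 ≈ 0.4977.
Pooled p̂ = (100+322)/(214+647) = 422/861 = 0.4901.
SE = √(0.249903 × 0.00621849) = 0.0394.
z = (0.4673 − 0.4977)/0.0394 = -0.0304/0.0394 = -0.77.
p-value = 2·P(Z > 0.771) ≈ 0.4407. With α = 0.01, fail to reject H₀.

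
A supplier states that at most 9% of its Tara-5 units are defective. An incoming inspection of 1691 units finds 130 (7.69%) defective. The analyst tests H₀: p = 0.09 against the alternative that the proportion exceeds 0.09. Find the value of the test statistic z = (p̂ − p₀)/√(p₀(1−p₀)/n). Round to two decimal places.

z = -1.89

p̂ = 130/1691 = 0.07688.
Standard error under H₀: √(0.09×0.91/1691) = 0.00696.
z = (0.07688 − 0.09)/0.00696 = -0.01312/0.00696 = -1.89.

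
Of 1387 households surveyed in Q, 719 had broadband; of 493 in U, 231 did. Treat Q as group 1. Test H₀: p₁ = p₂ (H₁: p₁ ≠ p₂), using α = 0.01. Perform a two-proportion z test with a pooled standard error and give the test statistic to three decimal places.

z = 1.901

p̂₁ = 719/1387 ≈ 0.518385, p̂₂ = 231/493 ≈ 0.468560.
Pooled p̂ = (719+231)/(1387+493) = 950/1880 = 0.505319.
SE = √(p̂(1−p̂)(1/n₁+1/n₂)) = √(0.505319·0.494681·0.00274938) = √(0.000687267) = 0.026216.
z = (0.518385 − 0.468560)/0.026216 = 0.049825/0.026216 = 1.901.
p-value = 2·P(Z > 1.901) ≈ 0.0574; since p > α = 0.01, fail to reject H₀.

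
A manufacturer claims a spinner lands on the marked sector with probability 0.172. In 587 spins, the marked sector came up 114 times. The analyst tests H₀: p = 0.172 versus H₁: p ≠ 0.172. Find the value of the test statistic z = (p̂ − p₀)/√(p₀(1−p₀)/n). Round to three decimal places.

p̂ = 114/587 ≈ 0.19421.
SE = √(p₀(1−p₀)/n) = √(0.14242/587) = 0.01558.
z = (0.19421 − 0.172)/0.01558 = 0.02221/0.01558 = 1.426.

z = 1.426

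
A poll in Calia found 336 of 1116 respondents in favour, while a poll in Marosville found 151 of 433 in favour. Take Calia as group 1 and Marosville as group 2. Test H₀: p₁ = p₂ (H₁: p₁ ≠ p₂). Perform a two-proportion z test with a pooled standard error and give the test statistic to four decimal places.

z = -1.8129

p̂₁ = 336/1116 = 0.301075, p̂₂ = 151/433 = 0.348730.
Pooled p̂ = (336+151)/(1116+433) = 487/1549 = 0.314396.
SE = √(0.215551 × 0.00320553) = 0.026286.
z = (0.301075 − 0.348730)/0.026286 = -0.047655/0.026286 = -1.8129.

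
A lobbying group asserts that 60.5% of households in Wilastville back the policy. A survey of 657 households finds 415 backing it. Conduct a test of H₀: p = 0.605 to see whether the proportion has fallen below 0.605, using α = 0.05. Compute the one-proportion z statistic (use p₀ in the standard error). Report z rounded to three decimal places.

z = 1.398

p̂ = 415/657 ≈ 0.63166.
Under H₀, SE = √(0.605·0.395/657) = √(0.000363737) = 0.01907.
z = (0.63166 − 0.605)/0.01907 = 0.02666/0.01907 = 1.398.
p-value = P(Z < 1.398) ≈ 0.9189; since p > α = 0.05, fail to reject H₀.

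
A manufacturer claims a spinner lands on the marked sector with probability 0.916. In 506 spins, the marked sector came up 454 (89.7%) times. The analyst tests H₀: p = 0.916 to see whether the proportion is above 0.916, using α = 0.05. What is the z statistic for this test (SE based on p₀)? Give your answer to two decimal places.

z = -1.52

p̂ = 454/506 ≈ 0.89723.
SE = √(p₀(1−p₀)/n) = √(0.076944/506) = 0.01233.
z = (0.89723 − 0.916)/0.01233 = -0.01877/0.01233 = -1.52.
p-value = P(Z > -1.522) ≈ 0.9360, so at α = 0.05 we fail to reject H₀.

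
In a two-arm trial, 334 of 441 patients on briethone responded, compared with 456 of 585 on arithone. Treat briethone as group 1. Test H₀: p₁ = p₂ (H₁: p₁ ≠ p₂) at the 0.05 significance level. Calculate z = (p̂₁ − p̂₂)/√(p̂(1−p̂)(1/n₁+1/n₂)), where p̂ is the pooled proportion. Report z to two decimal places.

p̂₁ = 334/441 = 0.7574, p̂₂ = 456/585 = 0.7795.
Pooled p̂ = (334+456)/(441+585) = 790/1026 = 0.7700.
SE = √(p̂(1−p̂)(1/n₁+1/n₂)) = √(0.7700·0.2300·0.00397698) = √(0.000704364) = 0.0265.
z = (0.7574 − 0.7795)/0.0265 = -0.0221/0.0265 = -0.83.
p-value = 2·P(Z > 0.833) ≈ 0.4046, so at α = 0.05 we fail to reject H₀.

z = -0.83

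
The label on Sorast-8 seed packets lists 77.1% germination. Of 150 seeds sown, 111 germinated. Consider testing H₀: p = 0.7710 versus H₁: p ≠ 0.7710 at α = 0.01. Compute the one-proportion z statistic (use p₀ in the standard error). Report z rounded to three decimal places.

p̂ = 111/150 = 0.74000.
Under H₀, SE = √(0.771·0.229/150) = √(0.00117706) = 0.03431.
z = (0.74000 − 0.771)/0.03431 = -0.03100/0.03431 = -0.904.
p-value = 2·P(Z > 0.904) ≈ 0.3662; since p > α = 0.01, fail to reject H₀.

z = -0.904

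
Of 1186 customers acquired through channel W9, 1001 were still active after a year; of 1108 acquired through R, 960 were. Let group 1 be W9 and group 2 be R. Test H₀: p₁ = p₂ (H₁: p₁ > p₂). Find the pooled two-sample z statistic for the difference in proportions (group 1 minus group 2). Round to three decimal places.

p̂₁ = 1001/1186 = 0.84401, p̂₂ = 960/1108 = 0.86643.
Pooled p̂ = (1001+960)/(1186+1108) = 1961/2294 = 0.85484.
SE = √(0.124089 × 0.0017457) = 0.01472.
z = (0.84401 − 0.86643)/0.01472 = -0.02242/0.01472 = -1.523.
p-value = P(Z > -1.523) ≈ 0.9361.

z = -1.523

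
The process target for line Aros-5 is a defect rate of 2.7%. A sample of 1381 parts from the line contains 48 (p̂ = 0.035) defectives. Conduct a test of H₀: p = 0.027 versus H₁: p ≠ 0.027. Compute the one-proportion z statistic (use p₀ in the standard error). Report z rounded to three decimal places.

p̂ = 48/1381 ≈ 0.0347574.
Under H₀, SE = √(0.027·0.973/1381) = √(1.90232e-05) = 0.0043616.
z = (0.0347574 − 0.027)/0.0043616 = 0.0077574/0.0043616 = 1.779.

z = 1.779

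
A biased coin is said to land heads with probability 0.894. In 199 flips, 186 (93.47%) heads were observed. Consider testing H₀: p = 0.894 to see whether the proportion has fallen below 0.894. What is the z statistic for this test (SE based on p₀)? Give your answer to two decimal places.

p̂ = 186/199 = 0.93467.
Under H₀, SE = √(0.894·0.106/199) = √(0.000476201) = 0.02182.
z = (0.93467 − 0.894)/0.02182 = 0.04067/0.02182 = 1.86.
p-value = P(Z < 1.864) ≈ 0.9688.

z = 1.86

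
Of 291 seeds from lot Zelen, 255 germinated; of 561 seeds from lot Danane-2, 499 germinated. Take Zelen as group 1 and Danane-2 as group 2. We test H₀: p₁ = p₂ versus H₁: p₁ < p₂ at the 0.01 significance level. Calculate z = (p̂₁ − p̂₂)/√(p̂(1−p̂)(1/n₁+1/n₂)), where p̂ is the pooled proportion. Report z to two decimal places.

p̂₁ = 255/291 = 0.8763, p̂₂ = 499/561 = 0.8895.
Pooled p̂ = (255+499)/(291+561) = 754/852 = 0.8850.
SE = √(p̂(1−p̂)(1/n₁+1/n₂)) = √(0.8850·0.1150·0.00521896) = √(0.000531254) = 0.0230.
z = (0.8763 − 0.8895)/0.0230 = -0.0132/0.0230 = -0.57.
p-value = P(Z < -0.572) ≈ 0.2835. With α = 0.01, fail to reject H₀.

z = -0.57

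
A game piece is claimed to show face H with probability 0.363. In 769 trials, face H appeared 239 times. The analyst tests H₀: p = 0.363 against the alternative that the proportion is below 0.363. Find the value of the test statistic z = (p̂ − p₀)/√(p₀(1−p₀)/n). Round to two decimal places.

z = -3.01

p̂ = 239/769 = 0.31079.
Standard error under H₀: √(0.363×0.637/769) = 0.01734.
z = (0.31079 − 0.363)/0.01734 = -0.05221/0.01734 = -3.01.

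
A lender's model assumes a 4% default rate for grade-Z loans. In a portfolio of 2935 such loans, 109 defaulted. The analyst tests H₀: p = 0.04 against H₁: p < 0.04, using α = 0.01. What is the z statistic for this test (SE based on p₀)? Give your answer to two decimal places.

z = -0.79

p̂ = 109/2935 = 0.03714.
Standard error under H₀: √(0.04×0.96/2935) = 0.00362.
z = (0.03714 − 0.04)/0.00362 = -0.00286/0.00362 = -0.79.
p-value = P(Z < -0.791) ≈ 0.2144. With α = 0.01, fail to reject H₀.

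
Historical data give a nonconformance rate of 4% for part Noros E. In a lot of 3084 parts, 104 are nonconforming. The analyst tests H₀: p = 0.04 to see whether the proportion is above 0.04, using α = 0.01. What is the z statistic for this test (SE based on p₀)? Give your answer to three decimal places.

z = -1.779

p̂ = 104/3084 = 0.03372.
Under H₀, SE = √(0.04·0.96/3084) = √(1.24514e-05) = 0.00353.
z = (0.03372 − 0.04)/0.00353 = -0.00628/0.00353 = -1.779.
p-value = P(Z > -1.779) ≈ 0.9624; since p > α = 0.01, fail to reject H₀.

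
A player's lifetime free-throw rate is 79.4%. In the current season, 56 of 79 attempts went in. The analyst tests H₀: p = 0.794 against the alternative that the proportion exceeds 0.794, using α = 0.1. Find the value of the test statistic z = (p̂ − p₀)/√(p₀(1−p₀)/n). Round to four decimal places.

z = -1.8711

p̂ = 56/79 = 0.708861.
SE = √(p₀(1−p₀)/n) = √(0.16356/79) = 0.045502.
z = (0.708861 − 0.794)/0.045502 = -0.085139/0.045502 = -1.8711.
p-value = P(Z > -1.871) ≈ 0.9693, so at α = 0.1 we fail to reject H₀.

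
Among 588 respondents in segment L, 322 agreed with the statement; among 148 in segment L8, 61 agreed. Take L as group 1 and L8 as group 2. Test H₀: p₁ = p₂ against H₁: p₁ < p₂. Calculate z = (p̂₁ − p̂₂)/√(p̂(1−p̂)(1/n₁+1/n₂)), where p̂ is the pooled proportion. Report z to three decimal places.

z = 2.948

p̂₁ = 322/588 ≈ 0.547619, p̂₂ = 61/148 ≈ 0.412162.
Pooled p̂ = (322+61)/(588+148) = 383/736 = 0.520380.
SE = √(0.249585 × 0.00845744) = 0.045944.
z = (0.547619 − 0.412162)/0.045944 = 0.135457/0.045944 = 2.948.
p-value = P(Z < 2.948) ≈ 0.9984.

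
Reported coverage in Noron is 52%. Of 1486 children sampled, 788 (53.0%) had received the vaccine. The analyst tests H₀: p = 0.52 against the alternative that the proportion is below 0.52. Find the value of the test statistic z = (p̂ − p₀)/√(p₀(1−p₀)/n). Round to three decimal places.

p̂ = 788/1486 ≈ 0.53028.
Under H₀, SE = √(0.52·0.48/1486) = √(0.000167968) = 0.01296.
z = (0.53028 − 0.52)/0.01296 = 0.01028/0.01296 = 0.793.
p-value = P(Z < 0.793) ≈ 0.7862.

z = 0.793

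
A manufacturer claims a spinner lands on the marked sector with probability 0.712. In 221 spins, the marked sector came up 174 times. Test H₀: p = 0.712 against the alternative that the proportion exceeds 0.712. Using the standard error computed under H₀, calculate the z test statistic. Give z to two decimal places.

z = 2.47

p̂ = 174/221 = 0.7873.
Standard error under H₀: √(0.712×0.288/221) = 0.0305.
z = (0.7873 − 0.712)/0.0305 = 0.0753/0.0305 = 2.47.
p-value = P(Z > 2.473) ≈ 0.0067.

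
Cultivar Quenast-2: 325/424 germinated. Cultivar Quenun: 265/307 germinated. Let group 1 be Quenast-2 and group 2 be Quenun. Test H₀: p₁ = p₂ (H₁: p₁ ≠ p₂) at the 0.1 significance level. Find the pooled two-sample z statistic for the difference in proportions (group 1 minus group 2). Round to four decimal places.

p̂₁ = 325/424 = 0.7665094, p̂₂ = 265/307 = 0.8631922.
Pooled p̂ = (325+265)/(424+307) = 590/731 = 0.8071135.
SE = √(p̂(1−p̂)(1/n₁+1/n₂)) = √(0.8071135·0.1928865·0.00561582) = √(0.000874278) = 0.0295682.
z = (0.7665094 − 0.8631922)/0.0295682 = -0.0966828/0.0295682 = -3.2698.
p-value = 2·P(Z > 3.270) ≈ 0.0011; since p < α = 0.1, reject H₀.

z = -3.2698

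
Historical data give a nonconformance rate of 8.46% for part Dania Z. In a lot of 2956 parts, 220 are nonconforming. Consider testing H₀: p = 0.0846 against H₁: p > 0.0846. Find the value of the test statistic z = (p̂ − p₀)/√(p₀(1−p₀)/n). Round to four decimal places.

z = -1.9879

p̂ = 220/2956 = 0.0744249.
Under H₀, SE = √(0.0846·0.9154/2956) = √(2.61985e-05) = 0.0051184.
z = (0.0744249 − 0.0846)/0.0051184 = -0.0101751/0.0051184 = -1.9879.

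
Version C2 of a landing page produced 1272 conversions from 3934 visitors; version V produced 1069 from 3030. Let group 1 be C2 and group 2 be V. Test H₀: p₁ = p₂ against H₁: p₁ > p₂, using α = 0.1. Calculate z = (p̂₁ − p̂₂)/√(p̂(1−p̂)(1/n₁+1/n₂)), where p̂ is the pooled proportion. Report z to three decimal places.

z = -2.581

p̂₁ = 1272/3934 ≈ 0.32334, p̂₂ = 1069/3030 ≈ 0.35281.
Pooled p̂ = (1272+1069)/(3934+3030) = 2341/6964 = 0.33616.
SE = √(p̂(1−p̂)(1/n₁+1/n₂)) = √(0.33616·0.66384·0.000584227) = √(0.000130374) = 0.01142.
z = (0.32334 − 0.35281)/0.01142 = -0.02947/0.01142 = -2.581.
p-value = P(Z > -2.581) ≈ 0.9951, so at α = 0.1 we fail to reject H₀.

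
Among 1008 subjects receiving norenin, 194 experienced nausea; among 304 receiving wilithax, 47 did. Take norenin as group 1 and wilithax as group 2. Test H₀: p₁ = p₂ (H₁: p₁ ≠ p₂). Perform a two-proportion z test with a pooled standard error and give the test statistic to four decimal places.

z = 1.4940

p̂₁ = 194/1008 = 0.192460, p̂₂ = 47/304 = 0.154605.
Pooled p̂ = (194+47)/(1008+304) = 241/1312 = 0.183689.
SE = √(0.149947 × 0.00428154) = 0.025338.
z = (0.192460 − 0.154605)/0.025338 = 0.037855/0.025338 = 1.4940.
Two-sided p-value ≈ 2·Φ(−1.494) = 0.1352.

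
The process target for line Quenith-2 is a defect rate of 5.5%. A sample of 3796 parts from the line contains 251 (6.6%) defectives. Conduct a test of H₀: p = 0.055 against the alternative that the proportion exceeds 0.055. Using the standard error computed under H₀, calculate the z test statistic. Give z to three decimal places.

z = 3.006

p̂ = 251/3796 ≈ 0.066122.
Under H₀, SE = √(0.055·0.945/3796) = √(1.3692e-05) = 0.003700.
z = (0.066122 − 0.055)/0.003700 = 0.011122/0.003700 = 3.006.
p-value = P(Z > 3.006) ≈ 0.0013.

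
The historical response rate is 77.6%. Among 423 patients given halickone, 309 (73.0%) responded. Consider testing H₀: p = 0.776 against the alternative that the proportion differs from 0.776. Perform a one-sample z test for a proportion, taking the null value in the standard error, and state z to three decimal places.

p̂ = 309/423 ≈ 0.73050.
Under H₀, SE = √(0.776·0.224/423) = √(0.000410931) = 0.02027.
z = (0.73050 − 0.776)/0.02027 = -0.04550/0.02027 = -2.245.
p-value = 2·P(Z > 2.245) ≈ 0.0248.

z = -2.245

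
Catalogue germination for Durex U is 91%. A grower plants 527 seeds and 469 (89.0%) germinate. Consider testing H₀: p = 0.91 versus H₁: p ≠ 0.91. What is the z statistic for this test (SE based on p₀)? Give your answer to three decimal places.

p̂ = 469/527 = 0.88994.
Standard error under H₀: √(0.91×0.09/527) = 0.01247.
z = (0.88994 − 0.91)/0.01247 = -0.02006/0.01247 = -1.609.
Two-sided p-value ≈ 2·Φ(−1.609) = 0.1076.

z = -1.609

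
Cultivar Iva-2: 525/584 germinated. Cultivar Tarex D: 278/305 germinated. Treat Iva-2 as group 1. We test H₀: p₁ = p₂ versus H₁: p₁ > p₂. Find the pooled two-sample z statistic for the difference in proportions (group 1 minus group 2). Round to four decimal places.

z = -0.5987

p̂₁ = 525/584 = 0.898973, p̂₂ = 278/305 = 0.911475.
Pooled p̂ = (525+278)/(584+305) = 803/889 = 0.903262.
SE = √(0.0873797 × 0.00499102) = 0.020883.
z = (0.898973 − 0.911475)/0.020883 = -0.012502/0.020883 = -0.5987.
p-value = P(Z > -0.599) ≈ 0.7253.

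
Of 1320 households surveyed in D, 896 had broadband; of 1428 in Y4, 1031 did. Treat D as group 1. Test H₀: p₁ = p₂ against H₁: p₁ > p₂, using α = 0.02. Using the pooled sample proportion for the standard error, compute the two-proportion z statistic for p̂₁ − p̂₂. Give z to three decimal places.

z = -2.472

p̂₁ = 896/1320 = 0.678788, p̂₂ = 1031/1428 = 0.721989.
Pooled p̂ = (896+1031)/(1320+1428) = 1927/2748 = 0.701237.
SE = √(p̂(1−p̂)(1/n₁+1/n₂)) = √(0.701237·0.298763·0.00145786) = √(0.000305426) = 0.017476.
z = (0.678788 − 0.721989)/0.017476 = -0.043201/0.017476 = -2.472.
p-value = P(Z > -2.472) ≈ 0.9933; since p > α = 0.02, fail to reject H₀.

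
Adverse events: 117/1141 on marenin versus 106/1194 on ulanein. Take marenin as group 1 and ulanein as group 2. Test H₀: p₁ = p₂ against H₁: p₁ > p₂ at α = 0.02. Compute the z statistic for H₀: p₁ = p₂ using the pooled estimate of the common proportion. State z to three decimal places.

p̂₁ = 117/1141 ≈ 0.10254, p̂₂ = 106/1194 ≈ 0.08878.
Pooled p̂ = (117+106)/(1141+1194) = 223/2335 = 0.09550.
SE = √(p̂(1−p̂)(1/n₁+1/n₂)) = √(0.09550·0.90450·0.00171395) = √(0.000148055) = 0.01217.
z = (0.10254 − 0.08878)/0.01217 = 0.01376/0.01217 = 1.131.
p-value = P(Z > 1.131) ≈ 0.1290, so at α = 0.02 we fail to reject H₀.

z = 1.131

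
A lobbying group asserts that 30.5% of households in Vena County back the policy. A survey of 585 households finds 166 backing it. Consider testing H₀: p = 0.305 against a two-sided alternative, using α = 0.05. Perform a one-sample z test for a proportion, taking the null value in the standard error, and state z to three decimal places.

z = -1.116

p̂ = 166/585 ≈ 0.28376.
Under H₀, SE = √(0.305·0.695/585) = √(0.00036235) = 0.01904.
z = (0.28376 − 0.305)/0.01904 = -0.02124/0.01904 = -1.116.
p-value = 2·P(Z > 1.116) ≈ 0.2645, so at α = 0.05 we fail to reject H₀.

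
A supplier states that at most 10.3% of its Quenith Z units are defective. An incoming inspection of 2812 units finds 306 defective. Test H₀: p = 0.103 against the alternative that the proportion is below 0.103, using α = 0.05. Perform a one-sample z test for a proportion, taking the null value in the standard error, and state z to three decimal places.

p̂ = 306/2812 ≈ 0.108819.
Under H₀, SE = √(0.103·0.897/2812) = √(3.2856e-05) = 0.005732.
z = (0.108819 − 0.103)/0.005732 = 0.005819/0.005732 = 1.015.
p-value = P(Z < 1.015) ≈ 0.8450. With α = 0.05, fail to reject H₀.

z = 1.015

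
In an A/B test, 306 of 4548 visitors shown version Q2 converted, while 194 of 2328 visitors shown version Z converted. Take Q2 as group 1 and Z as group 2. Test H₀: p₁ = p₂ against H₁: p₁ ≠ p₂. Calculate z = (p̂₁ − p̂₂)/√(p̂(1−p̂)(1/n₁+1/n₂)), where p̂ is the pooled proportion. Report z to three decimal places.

z = -2.426

p̂₁ = 306/4548 ≈ 0.067282, p̂₂ = 194/2328 ≈ 0.083333.
Pooled p̂ = (306+194)/(4548+2328) = 500/6876 = 0.072717.
SE = √(0.067429 × 0.00064943) = 0.006617.
z = (0.067282 − 0.083333)/0.006617 = -0.016051/0.006617 = -2.426.
Two-sided p-value ≈ 2·Φ(−2.426) = 0.0153.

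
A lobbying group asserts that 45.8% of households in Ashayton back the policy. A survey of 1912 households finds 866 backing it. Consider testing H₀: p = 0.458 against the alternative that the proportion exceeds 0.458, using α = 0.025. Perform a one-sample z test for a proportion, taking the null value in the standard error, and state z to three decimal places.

z = -0.445

p̂ = 866/1912 = 0.45293.
Standard error under H₀: √(0.458×0.542/1912) = 0.01139.
z = (0.45293 − 0.458)/0.01139 = -0.00507/0.01139 = -0.445.
p-value = P(Z > -0.445) ≈ 0.6719; since p > α = 0.025, fail to reject H₀.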